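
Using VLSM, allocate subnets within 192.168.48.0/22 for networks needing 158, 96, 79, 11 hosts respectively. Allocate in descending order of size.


158 hosts -> /24 (254 usable): 192.168.48.0/24
96 hosts -> /25 (126 usable): 192.168.49.0/25
79 hosts -> /25 (126 usable): 192.168.49.128/25
11 hosts -> /28 (14 usable): 192.168.50.0/28
Allocation: 192.168.48.0/24 (158 hosts, 254 usable); 192.168.49.0/25 (96 hosts, 126 usable); 192.168.49.128/25 (79 hosts, 126 usable); 192.168.50.0/28 (11 hosts, 14 usable)


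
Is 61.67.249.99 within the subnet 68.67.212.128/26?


Subnet network: 68.67.212.128
Test IP AND mask: 61.67.249.64
No, 61.67.249.99 is not in 68.67.212.128/26


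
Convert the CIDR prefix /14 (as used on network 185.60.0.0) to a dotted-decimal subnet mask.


/14 means 14 network bits, 18 host bits
Binary: 11111111111111000000000000000000
Mask: 255.252.0.0


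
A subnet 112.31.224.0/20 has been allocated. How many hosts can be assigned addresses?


Host bits = 32 - 20 = 12
Total addresses = 2^12 = 4096
Usable = total - 2 (network and broadcast)
Usable hosts: 4094


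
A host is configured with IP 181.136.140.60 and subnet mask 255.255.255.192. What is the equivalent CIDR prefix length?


Binary: 11111111.11111111.11111111.11000000
Count leading 1s
Prefix: /26


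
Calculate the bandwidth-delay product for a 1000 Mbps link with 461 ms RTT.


BDP = bandwidth * RTT
= 1000 Mbps * 461 ms
= 1000 * 1e6 * 461 / 1000 bits
= 461000000 bits
= 57625000 bytes
= 56274.4141 KB
BDP = 461000000 bits (57625000 bytes)


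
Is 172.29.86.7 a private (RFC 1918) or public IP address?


RFC 1918 private ranges:
  10.0.0.0/8 (10.0.0.0 - 10.255.255.255)
  172.16.0.0/12 (172.16.0.0 - 172.31.255.255)
  192.168.0.0/16 (192.168.0.0 - 192.168.255.255)
Private (in 172.16.0.0/12)


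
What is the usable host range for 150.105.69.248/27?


Network: 150.105.69.224
Broadcast: 150.105.69.255
First usable = network + 1
Last usable = broadcast - 1
Range: 150.105.69.225 to 150.105.69.254


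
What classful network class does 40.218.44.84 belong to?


First octet: 40
Binary: 00101000
0xxxxxxx -> Class A (1-126)
Class A, default mask 255.0.0.0 (/8)


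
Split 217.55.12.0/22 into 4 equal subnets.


New prefix = 22 + 2 = 24
Each subnet has 256 addresses
  217.55.12.0/24
  217.55.13.0/24
  217.55.14.0/24
  217.55.15.0/24
Subnets: 217.55.12.0/24, 217.55.13.0/24, 217.55.14.0/24, 217.55.15.0/24


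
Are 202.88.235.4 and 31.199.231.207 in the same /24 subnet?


Mask: 255.255.255.0
202.88.235.4 AND mask = 202.88.235.0
31.199.231.207 AND mask = 31.199.231.0
No, different subnets (202.88.235.0 vs 31.199.231.0)


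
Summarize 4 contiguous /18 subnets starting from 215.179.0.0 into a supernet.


Original prefix: /18
Number of subnets: 4 = 2^2
New prefix = 18 - 2 = 16
Supernet: 215.179.0.0/16


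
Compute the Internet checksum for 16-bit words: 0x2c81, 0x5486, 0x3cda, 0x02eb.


Sum all words (with carry folding):
+ 0x2c81 = 0x2c81
+ 0x5486 = 0x8107
+ 0x3cda = 0xbde1
+ 0x02eb = 0xc0cc
One's complement: ~0xc0cc
Checksum = 0x3f33


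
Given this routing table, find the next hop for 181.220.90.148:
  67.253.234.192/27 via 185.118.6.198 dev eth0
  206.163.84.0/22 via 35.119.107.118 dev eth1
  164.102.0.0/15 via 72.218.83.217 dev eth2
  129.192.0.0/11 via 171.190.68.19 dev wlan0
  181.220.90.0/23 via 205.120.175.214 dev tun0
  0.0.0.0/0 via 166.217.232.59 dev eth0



Longest prefix match for 181.220.90.148:
  /27 67.253.234.192: no
  /22 206.163.84.0: no
  /15 164.102.0.0: no
  /11 129.192.0.0: no
  /23 181.220.90.0: MATCH
  /0 0.0.0.0: MATCH
Selected: next-hop 205.120.175.214 via tun0 (matched /23)


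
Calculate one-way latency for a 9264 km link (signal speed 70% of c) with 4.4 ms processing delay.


Speed = 0.7 * 3e5 km/s = 210000 km/s
Propagation delay = 9264 / 210000 = 0.0441 s = 44.1143 ms
Processing delay = 4.4 ms
Total one-way latency = 48.5143 ms


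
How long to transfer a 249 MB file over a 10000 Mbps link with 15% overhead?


Effective throughput = 10000 * (1 - 15/100) = 8500 Mbps
File size in Mb = 249 * 8 = 1992 Mb
Time = 1992 / 8500
Time = 0.2344 seconds


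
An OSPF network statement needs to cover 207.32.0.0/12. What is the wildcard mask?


Subnet mask: 255.240.0.0
Wildcard = 255.255.255.255 - subnet mask
255 - 255 = 0
255 - 240 = 15
255 - 0 = 255
255 - 0 = 255
Wildcard: 0.15.255.255


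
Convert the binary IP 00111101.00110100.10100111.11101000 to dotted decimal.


00111101 = 61
00110100 = 52
10100111 = 167
11101000 = 232
IP: 61.52.167.232


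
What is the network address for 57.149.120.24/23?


IP:   00111001.10010101.01111000.00011000
Mask: 11111111.11111111.11111110.00000000
AND operation:
Net:  00111001.10010101.01111000.00000000
Network: 57.149.120.0/23


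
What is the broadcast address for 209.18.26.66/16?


Network: 209.18.0.0/16
Host bits = 16
Set all host bits to 1:
Broadcast: 209.18.255.255


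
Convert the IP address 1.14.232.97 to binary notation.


1 = 00000001
14 = 00001110
232 = 11101000
97 = 01100001
Binary: 00000001.00001110.11101000.01100001


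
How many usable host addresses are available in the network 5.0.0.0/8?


Host bits = 32 - 8 = 24
Total addresses = 2^24 = 16777216
Usable = total - 2 (network and broadcast)
Usable hosts: 16777214


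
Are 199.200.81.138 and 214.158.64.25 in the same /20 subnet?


Mask: 255.255.240.0
199.200.81.138 AND mask = 199.200.80.0
214.158.64.25 AND mask = 214.158.64.0
No, different subnets (199.200.80.0 vs 214.158.64.0)


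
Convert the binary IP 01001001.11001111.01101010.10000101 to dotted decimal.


01001001 = 73
11001111 = 207
01101010 = 106
10000101 = 133
IP: 73.207.106.133


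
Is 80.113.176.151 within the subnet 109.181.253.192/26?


Subnet network: 109.181.253.192
Test IP AND mask: 80.113.176.128
No, 80.113.176.151 is not in 109.181.253.192/26


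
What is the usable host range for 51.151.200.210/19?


Network: 51.151.192.0
Broadcast: 51.151.223.255
First usable = network + 1
Last usable = broadcast - 1
Range: 51.151.192.1 to 51.151.223.254


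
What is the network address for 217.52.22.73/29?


IP:   11011001.00110100.00010110.01001001
Mask: 11111111.11111111.11111111.11111000
AND operation:
Net:  11011001.00110100.00010110.01001000
Network: 217.52.22.72/29


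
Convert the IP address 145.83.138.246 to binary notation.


145 = 10010001
83 = 01010011
138 = 10001010
246 = 11110110
Binary: 10010001.01010011.10001010.11110110


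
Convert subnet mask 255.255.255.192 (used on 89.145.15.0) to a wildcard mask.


Subnet mask: 255.255.255.192
Wildcard = 255.255.255.255 - subnet mask
255 - 255 = 0
255 - 255 = 0
255 - 255 = 0
255 - 192 = 63
Wildcard: 0.0.0.63


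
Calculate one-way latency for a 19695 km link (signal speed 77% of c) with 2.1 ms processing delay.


Speed = 0.77 * 3e5 km/s = 231000 km/s
Propagation delay = 19695 / 231000 = 0.0853 s = 85.2597 ms
Processing delay = 2.1 ms
Total one-way latency = 87.3597 ms


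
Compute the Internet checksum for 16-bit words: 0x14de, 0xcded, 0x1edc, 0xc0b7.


Sum all words (with carry folding):
+ 0x14de = 0x14de
+ 0xcded = 0xe2cb
+ 0x1edc = 0x01a8
+ 0xc0b7 = 0xc25f
One's complement: ~0xc25f
Checksum = 0x3da0


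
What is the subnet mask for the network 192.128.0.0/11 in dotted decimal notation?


/11 means 11 network bits, 21 host bits
Binary: 11111111111000000000000000000000
Mask: 255.224.0.0


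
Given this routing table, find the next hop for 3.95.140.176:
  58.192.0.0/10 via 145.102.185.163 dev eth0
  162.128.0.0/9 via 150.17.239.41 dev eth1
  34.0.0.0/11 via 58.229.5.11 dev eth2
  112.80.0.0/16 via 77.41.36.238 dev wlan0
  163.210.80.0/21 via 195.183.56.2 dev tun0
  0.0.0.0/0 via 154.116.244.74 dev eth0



Longest prefix match for 3.95.140.176:
  /10 58.192.0.0: no
  /9 162.128.0.0: no
  /11 34.0.0.0: no
  /16 112.80.0.0: no
  /21 163.210.80.0: no
  /0 0.0.0.0: MATCH
Selected: next-hop 154.116.244.74 via eth0 (matched /0)


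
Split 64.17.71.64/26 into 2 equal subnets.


New prefix = 26 + 1 = 27
Each subnet has 32 addresses
  64.17.71.64/27
  64.17.71.96/27
Subnets: 64.17.71.64/27, 64.17.71.96/27


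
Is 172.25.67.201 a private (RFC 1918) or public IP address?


RFC 1918 private ranges:
  10.0.0.0/8 (10.0.0.0 - 10.255.255.255)
  172.16.0.0/12 (172.16.0.0 - 172.31.255.255)
  192.168.0.0/16 (192.168.0.0 - 192.168.255.255)
Private (in 172.16.0.0/12)


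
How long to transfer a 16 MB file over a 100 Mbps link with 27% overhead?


Effective throughput = 100 * (1 - 27/100) = 73 Mbps
File size in Mb = 16 * 8 = 128 Mb
Time = 128 / 73
Time = 1.7534 seconds


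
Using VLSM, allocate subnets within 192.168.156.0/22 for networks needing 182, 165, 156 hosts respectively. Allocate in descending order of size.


182 hosts -> /24 (254 usable): 192.168.156.0/24
165 hosts -> /24 (254 usable): 192.168.157.0/24
156 hosts -> /24 (254 usable): 192.168.158.0/24
Allocation: 192.168.156.0/24 (182 hosts, 254 usable); 192.168.157.0/24 (165 hosts, 254 usable); 192.168.158.0/24 (156 hosts, 254 usable)


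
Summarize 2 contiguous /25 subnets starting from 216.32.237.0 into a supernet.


Original prefix: /25
Number of subnets: 2 = 2^1
New prefix = 25 - 1 = 24
Supernet: 216.32.237.0/24


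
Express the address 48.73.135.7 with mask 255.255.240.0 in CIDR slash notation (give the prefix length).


Binary: 11111111.11111111.11110000.00000000
Count leading 1s
Prefix: /20


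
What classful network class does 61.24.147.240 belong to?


First octet: 61
Binary: 00111101
0xxxxxxx -> Class A (1-126)
Class A, default mask 255.0.0.0 (/8)


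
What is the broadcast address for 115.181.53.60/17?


Network: 115.181.0.0/17
Host bits = 15
Set all host bits to 1:
Broadcast: 115.181.127.255


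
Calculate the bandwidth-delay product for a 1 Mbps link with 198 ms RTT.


BDP = bandwidth * RTT
= 1 Mbps * 198 ms
= 1 * 1e6 * 198 / 1000 bits
= 198000 bits
= 24750 bytes
= 24.1699 KB
BDP = 198000 bits (24750 bytes)


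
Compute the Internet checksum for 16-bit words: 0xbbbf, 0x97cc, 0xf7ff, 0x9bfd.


Sum all words (with carry folding):
+ 0xbbbf = 0xbbbf
+ 0x97cc = 0x538c
+ 0xf7ff = 0x4b8c
+ 0x9bfd = 0xe789
One's complement: ~0xe789
Checksum = 0x1876


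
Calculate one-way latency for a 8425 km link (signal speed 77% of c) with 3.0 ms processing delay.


Speed = 0.77 * 3e5 km/s = 231000 km/s
Propagation delay = 8425 / 231000 = 0.0365 s = 36.4719 ms
Processing delay = 3.0 ms
Total one-way latency = 39.4719 ms


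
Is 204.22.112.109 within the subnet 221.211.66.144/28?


Subnet network: 221.211.66.144
Test IP AND mask: 204.22.112.96
No, 204.22.112.109 is not in 221.211.66.144/28


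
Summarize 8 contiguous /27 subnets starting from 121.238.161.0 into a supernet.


Original prefix: /27
Number of subnets: 8 = 2^3
New prefix = 27 - 3 = 24
Supernet: 121.238.161.0/24


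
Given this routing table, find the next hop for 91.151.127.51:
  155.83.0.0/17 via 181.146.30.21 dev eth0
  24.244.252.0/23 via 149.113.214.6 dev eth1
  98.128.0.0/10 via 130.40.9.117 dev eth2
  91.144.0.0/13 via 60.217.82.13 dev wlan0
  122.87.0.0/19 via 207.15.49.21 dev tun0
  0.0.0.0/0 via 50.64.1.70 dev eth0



Longest prefix match for 91.151.127.51:
  /17 155.83.0.0: no
  /23 24.244.252.0: no
  /10 98.128.0.0: no
  /13 91.144.0.0: MATCH
  /19 122.87.0.0: no
  /0 0.0.0.0: MATCH
Selected: next-hop 60.217.82.13 via wlan0 (matched /13)


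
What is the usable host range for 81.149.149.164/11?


Network: 81.128.0.0
Broadcast: 81.159.255.255
First usable = network + 1
Last usable = broadcast - 1
Range: 81.128.0.1 to 81.159.255.254


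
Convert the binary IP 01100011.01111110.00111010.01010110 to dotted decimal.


01100011 = 99
01111110 = 126
00111010 = 58
01010110 = 86
IP: 99.126.58.86


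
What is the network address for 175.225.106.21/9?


IP:   10101111.11100001.01101010.00010101
Mask: 11111111.10000000.00000000.00000000
AND operation:
Net:  10101111.10000000.00000000.00000000
Network: 175.128.0.0/9


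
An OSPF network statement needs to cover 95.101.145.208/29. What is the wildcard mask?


Subnet mask: 255.255.255.248
Wildcard = 255.255.255.255 - subnet mask
255 - 255 = 0
255 - 255 = 0
255 - 255 = 0
255 - 248 = 7
Wildcard: 0.0.0.7


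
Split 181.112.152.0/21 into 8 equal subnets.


New prefix = 21 + 3 = 24
Each subnet has 256 addresses
  181.112.152.0/24
  181.112.153.0/24
  181.112.154.0/24
  181.112.155.0/24
  181.112.156.0/24
  181.112.157.0/24
  181.112.158.0/24
  181.112.159.0/24
Subnets: 181.112.152.0/24, 181.112.153.0/24, 181.112.154.0/24, 181.112.155.0/24, 181.112.156.0/24, 181.112.157.0/24, 181.112.158.0/24, 181.112.159.0/24


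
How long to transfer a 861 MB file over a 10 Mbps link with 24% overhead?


Effective throughput = 10 * (1 - 24/100) = 7.6 Mbps
File size in Mb = 861 * 8 = 6888 Mb
Time = 6888 / 7.6
Time = 906.3158 seconds


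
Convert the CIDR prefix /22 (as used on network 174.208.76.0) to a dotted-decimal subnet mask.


/22 means 22 network bits, 10 host bits
Binary: 11111111111111111111110000000000
Mask: 255.255.252.0


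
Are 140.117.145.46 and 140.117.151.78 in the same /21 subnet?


Mask: 255.255.248.0
140.117.145.46 AND mask = 140.117.144.0
140.117.151.78 AND mask = 140.117.144.0
Yes, same subnet (140.117.144.0)


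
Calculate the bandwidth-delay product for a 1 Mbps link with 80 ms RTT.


BDP = bandwidth * RTT
= 1 Mbps * 80 ms
= 1 * 1e6 * 80 / 1000 bits
= 80000 bits
= 10000 bytes
= 9.7656 KB
BDP = 80000 bits (10000 bytes)


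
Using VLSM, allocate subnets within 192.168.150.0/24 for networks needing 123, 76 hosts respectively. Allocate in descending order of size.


123 hosts -> /25 (126 usable): 192.168.150.0/25
76 hosts -> /25 (126 usable): 192.168.150.128/25
Allocation: 192.168.150.0/25 (123 hosts, 126 usable); 192.168.150.128/25 (76 hosts, 126 usable)


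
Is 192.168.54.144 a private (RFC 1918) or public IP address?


RFC 1918 private ranges:
  10.0.0.0/8 (10.0.0.0 - 10.255.255.255)
  172.16.0.0/12 (172.16.0.0 - 172.31.255.255)
  192.168.0.0/16 (192.168.0.0 - 192.168.255.255)
Private (in 192.168.0.0/16)


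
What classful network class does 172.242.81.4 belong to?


First octet: 172
Binary: 10101100
10xxxxxx -> Class B (128-191)
Class B, default mask 255.255.0.0 (/16)


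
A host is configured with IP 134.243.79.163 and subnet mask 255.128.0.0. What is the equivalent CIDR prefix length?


Binary: 11111111.10000000.00000000.00000000
Count leading 1s
Prefix: /9


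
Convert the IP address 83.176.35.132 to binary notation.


83 = 01010011
176 = 10110000
35 = 00100011
132 = 10000100
Binary: 01010011.10110000.00100011.10000100


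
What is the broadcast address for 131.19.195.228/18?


Network: 131.19.192.0/18
Host bits = 14
Set all host bits to 1:
Broadcast: 131.19.255.255


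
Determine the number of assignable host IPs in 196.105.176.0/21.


Host bits = 32 - 21 = 11
Total addresses = 2^11 = 2048
Usable = total - 2 (network and broadcast)
Usable hosts: 2046


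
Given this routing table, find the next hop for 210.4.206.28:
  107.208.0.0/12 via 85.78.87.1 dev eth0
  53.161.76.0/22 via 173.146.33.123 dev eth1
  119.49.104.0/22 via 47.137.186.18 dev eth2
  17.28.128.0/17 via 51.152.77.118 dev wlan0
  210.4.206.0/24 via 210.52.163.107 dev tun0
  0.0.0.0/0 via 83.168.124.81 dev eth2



Longest prefix match for 210.4.206.28:
  /12 107.208.0.0: no
  /22 53.161.76.0: no
  /22 119.49.104.0: no
  /17 17.28.128.0: no
  /24 210.4.206.0: MATCH
  /0 0.0.0.0: MATCH
Selected: next-hop 210.52.163.107 via tun0 (matched /24)


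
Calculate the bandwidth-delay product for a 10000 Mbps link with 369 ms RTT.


BDP = bandwidth * RTT
= 10000 Mbps * 369 ms
= 10000 * 1e6 * 369 / 1000 bits
= 3690000000 bits
= 461250000 bytes
= 450439.4531 KB
BDP = 3690000000 bits (461250000 bytes)


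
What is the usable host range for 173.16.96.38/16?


Network: 173.16.0.0
Broadcast: 173.16.255.255
First usable = network + 1
Last usable = broadcast - 1
Range: 173.16.0.1 to 173.16.255.254


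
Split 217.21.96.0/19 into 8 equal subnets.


New prefix = 19 + 3 = 22
Each subnet has 1024 addresses
  217.21.96.0/22
  217.21.100.0/22
  217.21.104.0/22
  217.21.108.0/22
  217.21.112.0/22
  217.21.116.0/22
  217.21.120.0/22
  217.21.124.0/22
Subnets: 217.21.96.0/22, 217.21.100.0/22, 217.21.104.0/22, 217.21.108.0/22, 217.21.112.0/22, 217.21.116.0/22, 217.21.120.0/22, 217.21.124.0/22


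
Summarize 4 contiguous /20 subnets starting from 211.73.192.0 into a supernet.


Original prefix: /20
Number of subnets: 4 = 2^2
New prefix = 20 - 2 = 18
Supernet: 211.73.192.0/18


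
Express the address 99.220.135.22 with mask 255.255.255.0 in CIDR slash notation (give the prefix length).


Binary: 11111111.11111111.11111111.00000000
Count leading 1s
Prefix: /24


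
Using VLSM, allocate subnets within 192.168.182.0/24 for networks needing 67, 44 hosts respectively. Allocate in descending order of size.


67 hosts -> /25 (126 usable): 192.168.182.0/25
44 hosts -> /26 (62 usable): 192.168.182.128/26
Allocation: 192.168.182.0/25 (67 hosts, 126 usable); 192.168.182.128/26 (44 hosts, 62 usable)


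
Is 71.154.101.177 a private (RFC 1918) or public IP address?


RFC 1918 private ranges:
  10.0.0.0/8 (10.0.0.0 - 10.255.255.255)
  172.16.0.0/12 (172.16.0.0 - 172.31.255.255)
  192.168.0.0/16 (192.168.0.0 - 192.168.255.255)
Public (not in any RFC 1918 range)


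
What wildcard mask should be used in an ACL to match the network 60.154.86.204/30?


Subnet mask: 255.255.255.252
Wildcard = 255.255.255.255 - subnet mask
255 - 255 = 0
255 - 255 = 0
255 - 255 = 0
255 - 252 = 3
Wildcard: 0.0.0.3


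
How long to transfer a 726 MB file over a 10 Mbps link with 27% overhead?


Effective throughput = 10 * (1 - 27/100) = 7.3 Mbps
File size in Mb = 726 * 8 = 5808 Mb
Time = 5808 / 7.3
Time = 795.6164 seconds


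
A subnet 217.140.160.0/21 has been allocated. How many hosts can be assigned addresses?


Host bits = 32 - 21 = 11
Total addresses = 2^11 = 2048
Usable = total - 2 (network and broadcast)
Usable hosts: 2046


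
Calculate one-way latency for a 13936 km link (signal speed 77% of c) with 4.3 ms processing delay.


Speed = 0.77 * 3e5 km/s = 231000 km/s
Propagation delay = 13936 / 231000 = 0.0603 s = 60.329 ms
Processing delay = 4.3 ms
Total one-way latency = 64.629 ms


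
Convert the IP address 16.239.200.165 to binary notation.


16 = 00010000
239 = 11101111
200 = 11001000
165 = 10100101
Binary: 00010000.11101111.11001000.10100101


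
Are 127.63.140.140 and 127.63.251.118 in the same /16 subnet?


Mask: 255.255.0.0
127.63.140.140 AND mask = 127.63.0.0
127.63.251.118 AND mask = 127.63.0.0
Yes, same subnet (127.63.0.0)


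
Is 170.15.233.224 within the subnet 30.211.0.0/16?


Subnet network: 30.211.0.0
Test IP AND mask: 170.15.0.0
No, 170.15.233.224 is not in 30.211.0.0/16


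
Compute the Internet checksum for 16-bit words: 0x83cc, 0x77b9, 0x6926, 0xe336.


Sum all words (with carry folding):
+ 0x83cc = 0x83cc
+ 0x77b9 = 0xfb85
+ 0x6926 = 0x64ac
+ 0xe336 = 0x47e3
One's complement: ~0x47e3
Checksum = 0xb81c


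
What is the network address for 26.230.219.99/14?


IP:   00011010.11100110.11011011.01100011
Mask: 11111111.11111100.00000000.00000000
AND operation:
Net:  00011010.11100100.00000000.00000000
Network: 26.228.0.0/14


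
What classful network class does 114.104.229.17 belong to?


First octet: 114
Binary: 01110010
0xxxxxxx -> Class A (1-126)
Class A, default mask 255.0.0.0 (/8)


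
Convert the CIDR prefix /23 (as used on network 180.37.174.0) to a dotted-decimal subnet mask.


/23 means 23 network bits, 9 host bits
Binary: 11111111111111111111111000000000
Mask: 255.255.254.0


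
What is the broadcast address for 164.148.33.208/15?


Network: 164.148.0.0/15
Host bits = 17
Set all host bits to 1:
Broadcast: 164.149.255.255


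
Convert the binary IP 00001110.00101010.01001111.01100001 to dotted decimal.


00001110 = 14
00101010 = 42
01001111 = 79
01100001 = 97
IP: 14.42.79.97


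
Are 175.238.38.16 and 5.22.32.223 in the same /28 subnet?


Mask: 255.255.255.240
175.238.38.16 AND mask = 175.238.38.16
5.22.32.223 AND mask = 5.22.32.208
No, different subnets (175.238.38.16 vs 5.22.32.208)


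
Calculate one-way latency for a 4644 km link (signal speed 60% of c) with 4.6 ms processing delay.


Speed = 0.6 * 3e5 km/s = 180000 km/s
Propagation delay = 4644 / 180000 = 0.0258 s = 25.8 ms
Processing delay = 4.6 ms
Total one-way latency = 30.4 ms


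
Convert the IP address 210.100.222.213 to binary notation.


210 = 11010010
100 = 01100100
222 = 11011110
213 = 11010101
Binary: 11010010.01100100.11011110.11010101


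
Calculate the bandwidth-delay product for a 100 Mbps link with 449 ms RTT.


BDP = bandwidth * RTT
= 100 Mbps * 449 ms
= 100 * 1e6 * 449 / 1000 bits
= 44900000 bits
= 5612500 bytes
= 5480.957 KB
BDP = 44900000 bits (5612500 bytes)


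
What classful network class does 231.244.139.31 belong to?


First octet: 231
Binary: 11100111
1110xxxx -> Class D (224-239)
Class D (multicast), default mask N/A


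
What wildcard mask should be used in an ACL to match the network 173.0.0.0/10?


Subnet mask: 255.192.0.0
Wildcard = 255.255.255.255 - subnet mask
255 - 255 = 0
255 - 192 = 63
255 - 0 = 255
255 - 0 = 255
Wildcard: 0.63.255.255


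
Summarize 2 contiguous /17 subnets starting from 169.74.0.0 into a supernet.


Original prefix: /17
Number of subnets: 2 = 2^1
New prefix = 17 - 1 = 16
Supernet: 169.74.0.0/16


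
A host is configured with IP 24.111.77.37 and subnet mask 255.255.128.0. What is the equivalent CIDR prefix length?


Binary: 11111111.11111111.10000000.00000000
Count leading 1s
Prefix: /17


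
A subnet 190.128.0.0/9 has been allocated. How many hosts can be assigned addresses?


Host bits = 32 - 9 = 23
Total addresses = 2^23 = 8388608
Usable = total - 2 (network and broadcast)
Usable hosts: 8388606


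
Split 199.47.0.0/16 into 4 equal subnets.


New prefix = 16 + 2 = 18
Each subnet has 16384 addresses
  199.47.0.0/18
  199.47.64.0/18
  199.47.128.0/18
  199.47.192.0/18
Subnets: 199.47.0.0/18, 199.47.64.0/18, 199.47.128.0/18, 199.47.192.0/18


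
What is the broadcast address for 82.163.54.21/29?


Network: 82.163.54.16/29
Host bits = 3
Set all host bits to 1:
Broadcast: 82.163.54.23


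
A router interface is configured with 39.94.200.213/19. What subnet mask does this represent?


/19 means 19 network bits, 13 host bits
Binary: 11111111111111111110000000000000
Mask: 255.255.224.0


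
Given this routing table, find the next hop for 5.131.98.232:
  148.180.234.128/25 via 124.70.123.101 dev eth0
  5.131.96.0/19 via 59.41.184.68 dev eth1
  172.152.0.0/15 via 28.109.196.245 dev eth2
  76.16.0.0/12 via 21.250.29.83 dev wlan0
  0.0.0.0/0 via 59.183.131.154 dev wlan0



Longest prefix match for 5.131.98.232:
  /25 148.180.234.128: no
  /19 5.131.96.0: MATCH
  /15 172.152.0.0: no
  /12 76.16.0.0: no
  /0 0.0.0.0: MATCH
Selected: next-hop 59.41.184.68 via eth1 (matched /19)


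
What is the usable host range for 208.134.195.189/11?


Network: 208.128.0.0
Broadcast: 208.159.255.255
First usable = network + 1
Last usable = broadcast - 1
Range: 208.128.0.1 to 208.159.255.254


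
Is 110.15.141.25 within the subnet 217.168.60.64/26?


Subnet network: 217.168.60.64
Test IP AND mask: 110.15.141.0
No, 110.15.141.25 is not in 217.168.60.64/26


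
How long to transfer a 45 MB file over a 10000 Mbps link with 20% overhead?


Effective throughput = 10000 * (1 - 20/100) = 8000 Mbps
File size in Mb = 45 * 8 = 360 Mb
Time = 360 / 8000
Time = 0.045 seconds


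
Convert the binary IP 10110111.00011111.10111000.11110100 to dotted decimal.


10110111 = 183
00011111 = 31
10111000 = 184
11110100 = 244
IP: 183.31.184.244


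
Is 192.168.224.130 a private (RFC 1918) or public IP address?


RFC 1918 private ranges:
  10.0.0.0/8 (10.0.0.0 - 10.255.255.255)
  172.16.0.0/12 (172.16.0.0 - 172.31.255.255)
  192.168.0.0/16 (192.168.0.0 - 192.168.255.255)
Private (in 192.168.0.0/16)


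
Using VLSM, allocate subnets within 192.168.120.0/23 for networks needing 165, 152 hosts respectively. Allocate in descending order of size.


165 hosts -> /24 (254 usable): 192.168.120.0/24
152 hosts -> /24 (254 usable): 192.168.121.0/24
Allocation: 192.168.120.0/24 (165 hosts, 254 usable); 192.168.121.0/24 (152 hosts, 254 usable)


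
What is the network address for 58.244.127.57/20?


IP:   00111010.11110100.01111111.00111001
Mask: 11111111.11111111.11110000.00000000
AND operation:
Net:  00111010.11110100.01110000.00000000
Network: 58.244.112.0/20


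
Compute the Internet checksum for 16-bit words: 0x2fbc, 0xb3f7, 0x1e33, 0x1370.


Sum all words (with carry folding):
+ 0x2fbc = 0x2fbc
+ 0xb3f7 = 0xe3b3
+ 0x1e33 = 0x01e7
+ 0x1370 = 0x1557
One's complement: ~0x1557
Checksum = 0xeaa8


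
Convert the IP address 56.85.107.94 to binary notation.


56 = 00111000
85 = 01010101
107 = 01101011
94 = 01011110
Binary: 00111000.01010101.01101011.01011110


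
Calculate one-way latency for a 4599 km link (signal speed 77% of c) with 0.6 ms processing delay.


Speed = 0.77 * 3e5 km/s = 231000 km/s
Propagation delay = 4599 / 231000 = 0.0199 s = 19.9091 ms
Processing delay = 0.6 ms
Total one-way latency = 20.5091 ms


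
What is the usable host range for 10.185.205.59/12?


Network: 10.176.0.0
Broadcast: 10.191.255.255
First usable = network + 1
Last usable = broadcast - 1
Range: 10.176.0.1 to 10.191.255.254


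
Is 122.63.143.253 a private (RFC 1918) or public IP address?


RFC 1918 private ranges:
  10.0.0.0/8 (10.0.0.0 - 10.255.255.255)
  172.16.0.0/12 (172.16.0.0 - 172.31.255.255)
  192.168.0.0/16 (192.168.0.0 - 192.168.255.255)
Public (not in any RFC 1918 range)


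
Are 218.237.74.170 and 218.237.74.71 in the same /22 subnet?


Mask: 255.255.252.0
218.237.74.170 AND mask = 218.237.72.0
218.237.74.71 AND mask = 218.237.72.0
Yes, same subnet (218.237.72.0)


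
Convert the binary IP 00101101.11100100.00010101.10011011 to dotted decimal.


00101101 = 45
11100100 = 228
00010101 = 21
10011011 = 155
IP: 45.228.21.155


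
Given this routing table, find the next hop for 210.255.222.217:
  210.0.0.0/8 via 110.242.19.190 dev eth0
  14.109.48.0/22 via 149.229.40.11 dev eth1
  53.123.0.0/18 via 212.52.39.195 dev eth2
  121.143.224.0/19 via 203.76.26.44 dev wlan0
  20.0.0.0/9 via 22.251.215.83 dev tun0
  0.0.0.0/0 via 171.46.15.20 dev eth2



Longest prefix match for 210.255.222.217:
  /8 210.0.0.0: MATCH
  /22 14.109.48.0: no
  /18 53.123.0.0: no
  /19 121.143.224.0: no
  /9 20.0.0.0: no
  /0 0.0.0.0: MATCH
Selected: next-hop 110.242.19.190 via eth0 (matched /8)


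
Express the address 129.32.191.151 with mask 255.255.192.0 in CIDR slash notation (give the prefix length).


Binary: 11111111.11111111.11000000.00000000
Count leading 1s
Prefix: /18


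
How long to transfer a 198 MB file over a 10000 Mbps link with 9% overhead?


Effective throughput = 10000 * (1 - 9/100) = 9100 Mbps
File size in Mb = 198 * 8 = 1584 Mb
Time = 1584 / 9100
Time = 0.1741 seconds


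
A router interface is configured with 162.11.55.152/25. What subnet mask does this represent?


/25 means 25 network bits, 7 host bits
Binary: 11111111111111111111111110000000
Mask: 255.255.255.128


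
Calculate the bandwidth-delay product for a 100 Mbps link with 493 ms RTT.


BDP = bandwidth * RTT
= 100 Mbps * 493 ms
= 100 * 1e6 * 493 / 1000 bits
= 49300000 bits
= 6162500 bytes
= 6018.0664 KB
BDP = 49300000 bits (6162500 bytes)


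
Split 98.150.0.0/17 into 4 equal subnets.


New prefix = 17 + 2 = 19
Each subnet has 8192 addresses
  98.150.0.0/19
  98.150.32.0/19
  98.150.64.0/19
  98.150.96.0/19
Subnets: 98.150.0.0/19, 98.150.32.0/19, 98.150.64.0/19, 98.150.96.0/19


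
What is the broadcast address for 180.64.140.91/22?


Network: 180.64.140.0/22
Host bits = 10
Set all host bits to 1:
Broadcast: 180.64.143.255


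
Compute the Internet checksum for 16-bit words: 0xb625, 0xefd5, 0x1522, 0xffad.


Sum all words (with carry folding):
+ 0xb625 = 0xb625
+ 0xefd5 = 0xa5fb
+ 0x1522 = 0xbb1d
+ 0xffad = 0xbacb
One's complement: ~0xbacb
Checksum = 0x4534


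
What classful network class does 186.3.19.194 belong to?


First octet: 186
Binary: 10111010
10xxxxxx -> Class B (128-191)
Class B, default mask 255.255.0.0 (/16)


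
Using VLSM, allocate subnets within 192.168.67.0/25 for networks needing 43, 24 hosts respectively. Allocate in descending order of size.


43 hosts -> /26 (62 usable): 192.168.67.0/26
24 hosts -> /27 (30 usable): 192.168.67.64/27
Allocation: 192.168.67.0/26 (43 hosts, 62 usable); 192.168.67.64/27 (24 hosts, 30 usable)


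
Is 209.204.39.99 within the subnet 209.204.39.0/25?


Subnet network: 209.204.39.0
Test IP AND mask: 209.204.39.0
Yes, 209.204.39.99 is in 209.204.39.0/25


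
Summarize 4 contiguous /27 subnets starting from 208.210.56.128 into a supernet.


Original prefix: /27
Number of subnets: 4 = 2^2
New prefix = 27 - 2 = 25
Supernet: 208.210.56.128/25


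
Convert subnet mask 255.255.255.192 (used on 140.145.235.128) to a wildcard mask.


Subnet mask: 255.255.255.192
Wildcard = 255.255.255.255 - subnet mask
255 - 255 = 0
255 - 255 = 0
255 - 255 = 0
255 - 192 = 63
Wildcard: 0.0.0.63


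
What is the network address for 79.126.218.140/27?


IP:   01001111.01111110.11011010.10001100
Mask: 11111111.11111111.11111111.11100000
AND operation:
Net:  01001111.01111110.11011010.10000000
Network: 79.126.218.128/27


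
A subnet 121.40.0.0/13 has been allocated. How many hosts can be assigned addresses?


Host bits = 32 - 13 = 19
Total addresses = 2^19 = 524288
Usable = total - 2 (network and broadcast)
Usable hosts: 524286


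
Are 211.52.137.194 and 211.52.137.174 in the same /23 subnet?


Mask: 255.255.254.0
211.52.137.194 AND mask = 211.52.136.0
211.52.137.174 AND mask = 211.52.136.0
Yes, same subnet (211.52.136.0)


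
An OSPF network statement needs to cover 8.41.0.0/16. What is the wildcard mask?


Subnet mask: 255.255.0.0
Wildcard = 255.255.255.255 - subnet mask
255 - 255 = 0
255 - 255 = 0
255 - 0 = 255
255 - 0 = 255
Wildcard: 0.0.255.255


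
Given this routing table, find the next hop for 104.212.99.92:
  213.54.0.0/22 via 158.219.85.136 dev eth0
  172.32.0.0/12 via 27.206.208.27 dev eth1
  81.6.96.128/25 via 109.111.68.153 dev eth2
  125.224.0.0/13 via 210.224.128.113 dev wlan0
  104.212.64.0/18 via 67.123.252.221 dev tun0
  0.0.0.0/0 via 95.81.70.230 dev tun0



Longest prefix match for 104.212.99.92:
  /22 213.54.0.0: no
  /12 172.32.0.0: no
  /25 81.6.96.128: no
  /13 125.224.0.0: no
  /18 104.212.64.0: MATCH
  /0 0.0.0.0: MATCH
Selected: next-hop 67.123.252.221 via tun0 (matched /18)


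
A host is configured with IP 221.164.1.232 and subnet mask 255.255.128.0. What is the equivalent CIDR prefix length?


Binary: 11111111.11111111.10000000.00000000
Count leading 1s
Prefix: /17


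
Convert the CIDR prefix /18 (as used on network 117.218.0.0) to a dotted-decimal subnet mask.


/18 means 18 network bits, 14 host bits
Binary: 11111111111111111100000000000000
Mask: 255.255.192.0


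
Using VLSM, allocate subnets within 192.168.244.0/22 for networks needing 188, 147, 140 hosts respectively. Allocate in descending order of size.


188 hosts -> /24 (254 usable): 192.168.244.0/24
147 hosts -> /24 (254 usable): 192.168.245.0/24
140 hosts -> /24 (254 usable): 192.168.246.0/24
Allocation: 192.168.244.0/24 (188 hosts, 254 usable); 192.168.245.0/24 (147 hosts, 254 usable); 192.168.246.0/24 (140 hosts, 254 usable)


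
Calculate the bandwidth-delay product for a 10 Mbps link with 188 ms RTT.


BDP = bandwidth * RTT
= 10 Mbps * 188 ms
= 10 * 1e6 * 188 / 1000 bits
= 1880000 bits
= 235000 bytes
= 229.4922 KB
BDP = 1880000 bits (235000 bytes)


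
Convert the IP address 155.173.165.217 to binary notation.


155 = 10011011
173 = 10101101
165 = 10100101
217 = 11011001
Binary: 10011011.10101101.10100101.11011001


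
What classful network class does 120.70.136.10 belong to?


First octet: 120
Binary: 01111000
0xxxxxxx -> Class A (1-126)
Class A, default mask 255.0.0.0 (/8)


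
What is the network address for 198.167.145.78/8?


IP:   11000110.10100111.10010001.01001110
Mask: 11111111.00000000.00000000.00000000
AND operation:
Net:  11000110.00000000.00000000.00000000
Network: 198.0.0.0/8


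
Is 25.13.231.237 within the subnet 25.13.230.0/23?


Subnet network: 25.13.230.0
Test IP AND mask: 25.13.230.0
Yes, 25.13.231.237 is in 25.13.230.0/23


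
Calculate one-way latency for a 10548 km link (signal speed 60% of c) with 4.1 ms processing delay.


Speed = 0.6 * 3e5 km/s = 180000 km/s
Propagation delay = 10548 / 180000 = 0.0586 s = 58.6 ms
Processing delay = 4.1 ms
Total one-way latency = 62.7 ms


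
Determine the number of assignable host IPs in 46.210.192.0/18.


Host bits = 32 - 18 = 14
Total addresses = 2^14 = 16384
Usable = total - 2 (network and broadcast)
Usable hosts: 16382


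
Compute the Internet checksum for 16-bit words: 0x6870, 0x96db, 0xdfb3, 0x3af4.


Sum all words (with carry folding):
+ 0x6870 = 0x6870
+ 0x96db = 0xff4b
+ 0xdfb3 = 0xdeff
+ 0x3af4 = 0x19f4
One's complement: ~0x19f4
Checksum = 0xe60b


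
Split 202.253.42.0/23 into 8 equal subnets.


New prefix = 23 + 3 = 26
Each subnet has 64 addresses
  202.253.42.0/26
  202.253.42.64/26
  202.253.42.128/26
  202.253.42.192/26
  202.253.43.0/26
  202.253.43.64/26
  202.253.43.128/26
  202.253.43.192/26
Subnets: 202.253.42.0/26, 202.253.42.64/26, 202.253.42.128/26, 202.253.42.192/26, 202.253.43.0/26, 202.253.43.64/26, 202.253.43.128/26, 202.253.43.192/26


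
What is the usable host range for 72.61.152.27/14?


Network: 72.60.0.0
Broadcast: 72.63.255.255
First usable = network + 1
Last usable = broadcast - 1
Range: 72.60.0.1 to 72.63.255.254


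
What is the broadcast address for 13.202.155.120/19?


Network: 13.202.128.0/19
Host bits = 13
Set all host bits to 1:
Broadcast: 13.202.159.255


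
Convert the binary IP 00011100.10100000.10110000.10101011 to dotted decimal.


00011100 = 28
10100000 = 160
10110000 = 176
10101011 = 171
IP: 28.160.176.171


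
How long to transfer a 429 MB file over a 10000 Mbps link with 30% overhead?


Effective throughput = 10000 * (1 - 30/100) = 7000 Mbps
File size in Mb = 429 * 8 = 3432 Mb
Time = 3432 / 7000
Time = 0.4903 seconds


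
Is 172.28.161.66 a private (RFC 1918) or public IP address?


RFC 1918 private ranges:
  10.0.0.0/8 (10.0.0.0 - 10.255.255.255)
  172.16.0.0/12 (172.16.0.0 - 172.31.255.255)
  192.168.0.0/16 (192.168.0.0 - 192.168.255.255)
Private (in 172.16.0.0/12)


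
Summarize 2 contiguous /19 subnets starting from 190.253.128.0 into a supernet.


Original prefix: /19
Number of subnets: 2 = 2^1
New prefix = 19 - 1 = 18
Supernet: 190.253.128.0/18


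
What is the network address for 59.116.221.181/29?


IP:   00111011.01110100.11011101.10110101
Mask: 11111111.11111111.11111111.11111000
AND operation:
Net:  00111011.01110100.11011101.10110000
Network: 59.116.221.176/29


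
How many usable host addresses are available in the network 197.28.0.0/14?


Host bits = 32 - 14 = 18
Total addresses = 2^18 = 262144
Usable = total - 2 (network and broadcast)
Usable hosts: 262142


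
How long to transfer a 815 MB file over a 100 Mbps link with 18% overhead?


Effective throughput = 100 * (1 - 18/100) = 82 Mbps
File size in Mb = 815 * 8 = 6520 Mb
Time = 6520 / 82
Time = 79.5122 seconds


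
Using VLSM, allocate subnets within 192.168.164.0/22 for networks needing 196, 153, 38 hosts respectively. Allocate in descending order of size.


196 hosts -> /24 (254 usable): 192.168.164.0/24
153 hosts -> /24 (254 usable): 192.168.165.0/24
38 hosts -> /26 (62 usable): 192.168.166.0/26
Allocation: 192.168.164.0/24 (196 hosts, 254 usable); 192.168.165.0/24 (153 hosts, 254 usable); 192.168.166.0/26 (38 hosts, 62 usable)


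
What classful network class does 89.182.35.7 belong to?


First octet: 89
Binary: 01011001
0xxxxxxx -> Class A (1-126)
Class A, default mask 255.0.0.0 (/8)


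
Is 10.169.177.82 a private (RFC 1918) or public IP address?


RFC 1918 private ranges:
  10.0.0.0/8 (10.0.0.0 - 10.255.255.255)
  172.16.0.0/12 (172.16.0.0 - 172.31.255.255)
  192.168.0.0/16 (192.168.0.0 - 192.168.255.255)
Private (in 10.0.0.0/8)


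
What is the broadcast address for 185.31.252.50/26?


Network: 185.31.252.0/26
Host bits = 6
Set all host bits to 1:
Broadcast: 185.31.252.63


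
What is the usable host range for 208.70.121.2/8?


Network: 208.0.0.0
Broadcast: 208.255.255.255
First usable = network + 1
Last usable = broadcast - 1
Range: 208.0.0.1 to 208.255.255.254


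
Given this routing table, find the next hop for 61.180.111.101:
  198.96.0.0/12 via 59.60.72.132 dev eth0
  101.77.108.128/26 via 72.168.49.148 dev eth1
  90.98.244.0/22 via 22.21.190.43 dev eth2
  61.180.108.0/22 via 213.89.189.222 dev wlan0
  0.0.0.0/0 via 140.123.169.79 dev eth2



Longest prefix match for 61.180.111.101:
  /12 198.96.0.0: no
  /26 101.77.108.128: no
  /22 90.98.244.0: no
  /22 61.180.108.0: MATCH
  /0 0.0.0.0: MATCH
Selected: next-hop 213.89.189.222 via wlan0 (matched /22)


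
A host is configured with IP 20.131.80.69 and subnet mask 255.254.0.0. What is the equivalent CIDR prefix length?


Binary: 11111111.11111110.00000000.00000000
Count leading 1s
Prefix: /15


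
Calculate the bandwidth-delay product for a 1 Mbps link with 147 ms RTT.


BDP = bandwidth * RTT
= 1 Mbps * 147 ms
= 1 * 1e6 * 147 / 1000 bits
= 147000 bits
= 18375 bytes
= 17.9443 KB
BDP = 147000 bits (18375 bytes)


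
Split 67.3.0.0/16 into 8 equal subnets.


New prefix = 16 + 3 = 19
Each subnet has 8192 addresses
  67.3.0.0/19
  67.3.32.0/19
  67.3.64.0/19
  67.3.96.0/19
  67.3.128.0/19
  67.3.160.0/19
  67.3.192.0/19
  67.3.224.0/19
Subnets: 67.3.0.0/19, 67.3.32.0/19, 67.3.64.0/19, 67.3.96.0/19, 67.3.128.0/19, 67.3.160.0/19, 67.3.192.0/19, 67.3.224.0/19


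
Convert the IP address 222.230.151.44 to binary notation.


222 = 11011110
230 = 11100110
151 = 10010111
44 = 00101100
Binary: 11011110.11100110.10010111.00101100


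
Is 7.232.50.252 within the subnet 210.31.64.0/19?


Subnet network: 210.31.64.0
Test IP AND mask: 7.232.32.0
No, 7.232.50.252 is not in 210.31.64.0/19


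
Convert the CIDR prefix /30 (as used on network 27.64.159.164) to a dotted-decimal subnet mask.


/30 means 30 network bits, 2 host bits
Binary: 11111111111111111111111111111100
Mask: 255.255.255.252


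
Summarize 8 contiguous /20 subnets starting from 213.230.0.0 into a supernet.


Original prefix: /20
Number of subnets: 8 = 2^3
New prefix = 20 - 3 = 17
Supernet: 213.230.0.0/17


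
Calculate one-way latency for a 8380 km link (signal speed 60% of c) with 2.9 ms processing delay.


Speed = 0.6 * 3e5 km/s = 180000 km/s
Propagation delay = 8380 / 180000 = 0.0466 s = 46.5556 ms
Processing delay = 2.9 ms
Total one-way latency = 49.4556 ms


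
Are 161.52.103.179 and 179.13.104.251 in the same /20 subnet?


Mask: 255.255.240.0
161.52.103.179 AND mask = 161.52.96.0
179.13.104.251 AND mask = 179.13.96.0
No, different subnets (161.52.96.0 vs 179.13.96.0)


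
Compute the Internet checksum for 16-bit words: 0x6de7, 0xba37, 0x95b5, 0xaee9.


Sum all words (with carry folding):
+ 0x6de7 = 0x6de7
+ 0xba37 = 0x281f
+ 0x95b5 = 0xbdd4
+ 0xaee9 = 0x6cbe
One's complement: ~0x6cbe
Checksum = 0x9341


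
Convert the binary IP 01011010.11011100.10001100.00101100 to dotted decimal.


01011010 = 90
11011100 = 220
10001100 = 140
00101100 = 44
IP: 90.220.140.44
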